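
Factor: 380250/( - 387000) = - 169/172= - 2^ ( - 2 )*13^2*43^( -1)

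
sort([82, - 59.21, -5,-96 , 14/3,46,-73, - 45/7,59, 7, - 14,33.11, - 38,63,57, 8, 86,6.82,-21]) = [-96,-73, - 59.21,-38, - 21 , - 14, - 45/7, - 5,14/3, 6.82,7,8,33.11,  46 , 57, 59,63,82,86]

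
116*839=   97324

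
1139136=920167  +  218969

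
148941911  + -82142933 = 66798978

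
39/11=39/11  =  3.55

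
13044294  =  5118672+7925622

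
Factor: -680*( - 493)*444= 2^5*3^1*5^1*17^2*29^1*37^1=148846560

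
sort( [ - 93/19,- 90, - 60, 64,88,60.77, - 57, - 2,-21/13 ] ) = [- 90, -60,-57,- 93/19, - 2, - 21/13, 60.77 , 64, 88]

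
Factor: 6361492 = 2^2*1590373^1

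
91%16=11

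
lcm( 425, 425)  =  425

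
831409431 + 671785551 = 1503194982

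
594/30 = 99/5 = 19.80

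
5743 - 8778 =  - 3035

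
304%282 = 22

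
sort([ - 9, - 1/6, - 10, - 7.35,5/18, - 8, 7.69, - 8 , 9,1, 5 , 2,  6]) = [-10, - 9 , - 8, - 8, - 7.35, - 1/6, 5/18,1,2, 5,6 , 7.69, 9 ]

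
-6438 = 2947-9385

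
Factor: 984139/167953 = 13^1*75703^1 * 167953^ ( - 1) 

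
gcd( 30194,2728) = 62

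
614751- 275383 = 339368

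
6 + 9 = 15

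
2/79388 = 1/39694=   0.00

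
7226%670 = 526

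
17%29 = 17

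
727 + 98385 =99112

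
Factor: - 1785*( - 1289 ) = 3^1* 5^1 *7^1*17^1*1289^1 = 2300865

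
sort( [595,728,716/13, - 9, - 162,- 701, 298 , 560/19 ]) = [  -  701, - 162,  -  9,560/19, 716/13,298,595 , 728] 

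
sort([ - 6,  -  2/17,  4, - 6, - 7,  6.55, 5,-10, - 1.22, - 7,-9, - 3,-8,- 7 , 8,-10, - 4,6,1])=[ - 10,-10,-9,-8, - 7,-7,  -  7, - 6,- 6, - 4, - 3,-1.22,-2/17, 1, 4, 5,6,6.55, 8 ] 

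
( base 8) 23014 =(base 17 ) 1gbg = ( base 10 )9740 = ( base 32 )9gc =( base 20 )1470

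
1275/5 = 255  =  255.00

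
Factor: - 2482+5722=3240 = 2^3 * 3^4*5^1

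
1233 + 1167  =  2400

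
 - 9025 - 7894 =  - 16919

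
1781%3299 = 1781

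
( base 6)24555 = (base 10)3671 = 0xE57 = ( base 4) 321113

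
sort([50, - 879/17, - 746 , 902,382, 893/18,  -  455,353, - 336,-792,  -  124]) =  [ - 792, - 746, - 455, - 336, - 124, - 879/17,893/18,50,  353,382 , 902]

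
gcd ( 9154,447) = 1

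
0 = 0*609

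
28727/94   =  305 + 57/94 =305.61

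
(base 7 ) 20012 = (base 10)4811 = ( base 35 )3WG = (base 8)11313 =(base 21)aj2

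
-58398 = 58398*(  -  1)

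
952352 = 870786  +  81566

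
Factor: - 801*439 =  - 351639 = -  3^2 * 89^1  *439^1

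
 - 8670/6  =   - 1445 =-  1445.00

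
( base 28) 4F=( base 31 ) 43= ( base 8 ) 177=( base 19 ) 6d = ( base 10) 127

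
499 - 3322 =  - 2823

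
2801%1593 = 1208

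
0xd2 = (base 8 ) 322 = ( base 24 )8i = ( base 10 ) 210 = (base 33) 6c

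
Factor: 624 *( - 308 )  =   - 2^6*3^1*7^1*11^1 *13^1 = - 192192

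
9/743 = 9/743=0.01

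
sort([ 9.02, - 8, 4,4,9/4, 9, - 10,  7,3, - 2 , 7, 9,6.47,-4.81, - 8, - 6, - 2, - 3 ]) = [ - 10, -8, -8, - 6, - 4.81, - 3, - 2, -2,9/4,3,4,4,6.47, 7,7,9, 9, 9.02 ]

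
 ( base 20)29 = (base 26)1N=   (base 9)54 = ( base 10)49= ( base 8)61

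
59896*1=59896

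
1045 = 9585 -8540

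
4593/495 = 9+46/165 = 9.28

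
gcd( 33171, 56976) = 3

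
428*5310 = 2272680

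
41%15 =11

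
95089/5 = 19017 + 4/5 = 19017.80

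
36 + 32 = 68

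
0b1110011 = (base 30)3P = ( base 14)83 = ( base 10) 115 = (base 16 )73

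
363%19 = 2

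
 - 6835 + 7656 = 821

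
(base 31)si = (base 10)886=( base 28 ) 13I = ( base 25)1ab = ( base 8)1566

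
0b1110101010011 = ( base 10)7507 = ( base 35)64H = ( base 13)3556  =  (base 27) a81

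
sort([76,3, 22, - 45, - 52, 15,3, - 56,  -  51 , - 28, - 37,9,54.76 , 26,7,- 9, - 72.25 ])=[ - 72.25, - 56, - 52 , - 51, - 45,- 37, - 28,-9, 3,3,  7, 9, 15, 22, 26, 54.76,76]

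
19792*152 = 3008384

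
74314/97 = 766 + 12/97  =  766.12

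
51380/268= 12845/67 =191.72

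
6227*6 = 37362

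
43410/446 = 97 + 74/223=97.33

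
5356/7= 5356/7 = 765.14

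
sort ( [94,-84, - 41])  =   [-84, - 41, 94]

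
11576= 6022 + 5554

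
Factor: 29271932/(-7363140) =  - 3^( - 1) * 5^( - 1 )*19^1*599^1*643^1*122719^( - 1) = - 7317983/1840785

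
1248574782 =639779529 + 608795253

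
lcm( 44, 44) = 44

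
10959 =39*281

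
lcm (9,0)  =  0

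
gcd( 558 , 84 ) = 6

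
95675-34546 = 61129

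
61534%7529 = 1302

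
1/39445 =1/39445 =0.00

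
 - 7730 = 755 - 8485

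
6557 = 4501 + 2056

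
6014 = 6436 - 422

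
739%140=39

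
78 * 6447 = 502866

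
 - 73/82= - 73/82 = - 0.89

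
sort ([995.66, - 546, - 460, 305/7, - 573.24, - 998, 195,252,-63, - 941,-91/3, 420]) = [ - 998, - 941, - 573.24, - 546, - 460, - 63, - 91/3 , 305/7 , 195,252, 420 , 995.66] 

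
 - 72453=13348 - 85801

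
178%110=68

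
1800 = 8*225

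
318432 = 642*496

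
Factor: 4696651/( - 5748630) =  - 2^( - 1)*3^( - 1 )*5^( - 1)*191621^( - 1) * 4696651^1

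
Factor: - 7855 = - 5^1*1571^1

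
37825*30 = 1134750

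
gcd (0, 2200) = 2200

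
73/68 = 73/68 = 1.07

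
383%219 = 164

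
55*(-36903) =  - 2029665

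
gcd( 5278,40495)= 91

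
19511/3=6503 + 2/3=6503.67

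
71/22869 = 71/22869 = 0.00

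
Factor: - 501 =-3^1*167^1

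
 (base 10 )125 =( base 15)85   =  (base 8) 175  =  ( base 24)55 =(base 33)3Q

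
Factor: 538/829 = 2^1*269^1*829^( - 1 )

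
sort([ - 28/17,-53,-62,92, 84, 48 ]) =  [-62, - 53 , - 28/17, 48,84,92]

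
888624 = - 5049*(- 176)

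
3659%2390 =1269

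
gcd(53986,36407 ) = 1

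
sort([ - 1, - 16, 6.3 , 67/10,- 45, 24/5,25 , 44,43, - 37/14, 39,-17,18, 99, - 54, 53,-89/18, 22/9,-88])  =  [ - 88, - 54, - 45, - 17, - 16,- 89/18 , - 37/14,-1 , 22/9, 24/5, 6.3,67/10, 18, 25,39, 43, 44,  53, 99]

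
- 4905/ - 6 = 1635/2 = 817.50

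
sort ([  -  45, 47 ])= [-45, 47 ]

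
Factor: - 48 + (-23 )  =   - 71^1 = - 71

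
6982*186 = 1298652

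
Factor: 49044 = 2^2*3^1*61^1*67^1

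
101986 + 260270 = 362256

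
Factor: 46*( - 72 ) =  - 3312 = - 2^4*3^2*23^1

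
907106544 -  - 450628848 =1357735392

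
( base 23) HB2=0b10010000100000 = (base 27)CIE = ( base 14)3528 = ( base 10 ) 9248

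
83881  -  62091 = 21790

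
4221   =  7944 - 3723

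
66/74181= 22/24727  =  0.00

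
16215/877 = 16215/877 = 18.49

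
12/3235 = 12/3235= 0.00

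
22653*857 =19413621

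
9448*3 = 28344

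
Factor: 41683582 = 2^1 * 2417^1*8623^1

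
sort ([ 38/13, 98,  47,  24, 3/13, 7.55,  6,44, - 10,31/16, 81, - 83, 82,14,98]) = [ - 83, - 10,3/13 , 31/16, 38/13, 6,7.55,14, 24, 44 , 47, 81 , 82, 98, 98]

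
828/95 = 8 + 68/95 =8.72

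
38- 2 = 36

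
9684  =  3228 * 3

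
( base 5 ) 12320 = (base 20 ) 280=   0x3c0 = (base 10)960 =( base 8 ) 1700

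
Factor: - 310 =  -2^1 * 5^1 * 31^1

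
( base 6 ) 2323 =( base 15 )270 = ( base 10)555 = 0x22B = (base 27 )KF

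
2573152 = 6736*382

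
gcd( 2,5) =1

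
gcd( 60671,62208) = 1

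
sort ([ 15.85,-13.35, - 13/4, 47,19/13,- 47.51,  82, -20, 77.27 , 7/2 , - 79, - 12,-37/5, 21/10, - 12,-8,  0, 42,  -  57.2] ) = [ - 79,  -  57.2, - 47.51,-20,  -  13.35,-12,- 12, - 8,-37/5, - 13/4,0,19/13, 21/10,7/2,15.85 , 42, 47, 77.27,  82]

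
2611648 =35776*73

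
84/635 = 84/635 = 0.13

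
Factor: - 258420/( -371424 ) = 295/424 = 2^( -3)*5^1 * 53^(-1 )*59^1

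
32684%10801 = 281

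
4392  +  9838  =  14230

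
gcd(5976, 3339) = 9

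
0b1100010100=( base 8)1424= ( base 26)148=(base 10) 788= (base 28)104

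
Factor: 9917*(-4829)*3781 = -11^1* 19^1*47^1*  199^1*211^1 * 439^1 = -181069038733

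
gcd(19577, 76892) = 1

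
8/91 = 8/91 = 0.09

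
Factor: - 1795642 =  - 2^1*17^1 * 52813^1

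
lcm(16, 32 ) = 32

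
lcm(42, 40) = 840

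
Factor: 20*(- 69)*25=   -  34500 = -2^2 *3^1 * 5^3*23^1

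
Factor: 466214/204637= 2^1*7^1*43^( - 1 )*4759^( - 1)*33301^1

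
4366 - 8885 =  - 4519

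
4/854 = 2/427= 0.00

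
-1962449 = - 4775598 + 2813149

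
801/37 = 21 + 24/37  =  21.65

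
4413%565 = 458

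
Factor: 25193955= 3^1*5^1*307^1*5471^1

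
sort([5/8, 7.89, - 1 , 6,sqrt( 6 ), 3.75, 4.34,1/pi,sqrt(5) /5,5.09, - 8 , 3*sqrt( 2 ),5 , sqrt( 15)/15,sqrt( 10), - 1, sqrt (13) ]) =[ - 8,-1 , - 1, sqrt( 15)/15 , 1/pi,sqrt( 5) /5, 5/8, sqrt( 6 ) , sqrt (10),sqrt (13)  ,  3.75, 3 * sqrt( 2), 4.34,  5 , 5.09,6, 7.89 ]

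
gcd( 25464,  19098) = 6366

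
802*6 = 4812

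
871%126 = 115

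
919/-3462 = -919/3462 = - 0.27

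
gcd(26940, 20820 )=60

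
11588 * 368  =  4264384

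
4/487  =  4/487 = 0.01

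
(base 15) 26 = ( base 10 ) 36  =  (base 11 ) 33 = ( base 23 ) 1d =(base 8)44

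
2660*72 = 191520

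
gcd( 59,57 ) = 1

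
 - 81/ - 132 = 27/44  =  0.61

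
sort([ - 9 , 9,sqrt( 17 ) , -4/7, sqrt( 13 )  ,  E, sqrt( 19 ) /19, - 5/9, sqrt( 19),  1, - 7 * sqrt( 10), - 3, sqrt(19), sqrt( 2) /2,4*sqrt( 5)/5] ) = [ - 7 * sqrt ( 10), - 9, - 3 , - 4/7, - 5/9, sqrt( 19)/19,sqrt( 2)/2,1,  4*sqrt( 5 )/5, E, sqrt( 13 ), sqrt( 17 ), sqrt( 19 ),  sqrt ( 19), 9 ]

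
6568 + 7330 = 13898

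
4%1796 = 4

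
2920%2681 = 239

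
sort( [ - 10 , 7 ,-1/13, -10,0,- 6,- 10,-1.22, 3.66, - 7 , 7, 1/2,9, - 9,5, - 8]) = [-10, - 10, - 10, - 9, - 8,  -  7, - 6, -1.22 , - 1/13, 0, 1/2, 3.66,5,7,7,9 ]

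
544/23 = 544/23 = 23.65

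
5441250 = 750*7255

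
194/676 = 97/338 = 0.29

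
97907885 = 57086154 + 40821731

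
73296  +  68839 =142135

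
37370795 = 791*47245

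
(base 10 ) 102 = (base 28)3I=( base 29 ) 3F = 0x66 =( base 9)123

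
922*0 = 0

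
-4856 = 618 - 5474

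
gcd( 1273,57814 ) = 1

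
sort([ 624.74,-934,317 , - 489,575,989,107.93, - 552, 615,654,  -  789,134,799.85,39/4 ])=[  -  934, - 789 , - 552, - 489,39/4,107.93,134,317, 575,  615,624.74, 654,799.85,989 ] 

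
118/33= 118/33 = 3.58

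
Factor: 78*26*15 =2^2*3^2*5^1* 13^2= 30420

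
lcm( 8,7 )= 56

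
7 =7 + 0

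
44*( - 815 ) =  - 35860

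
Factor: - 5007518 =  - 2^1*2503759^1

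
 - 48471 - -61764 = 13293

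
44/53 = 44/53 = 0.83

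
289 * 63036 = 18217404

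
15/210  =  1/14 = 0.07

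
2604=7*372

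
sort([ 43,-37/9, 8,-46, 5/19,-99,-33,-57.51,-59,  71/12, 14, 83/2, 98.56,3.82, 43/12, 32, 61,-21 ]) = [-99,-59, - 57.51 , - 46,-33, - 21, - 37/9, 5/19, 43/12,3.82, 71/12, 8, 14,32, 83/2,43, 61, 98.56] 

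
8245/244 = 8245/244 = 33.79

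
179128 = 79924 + 99204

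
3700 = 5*740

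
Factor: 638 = 2^1*11^1*29^1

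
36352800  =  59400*612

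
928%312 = 304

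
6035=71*85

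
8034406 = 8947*898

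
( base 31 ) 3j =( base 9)134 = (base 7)220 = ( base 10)112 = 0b1110000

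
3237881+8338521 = 11576402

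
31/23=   31/23 = 1.35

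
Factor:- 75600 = -2^4* 3^3*5^2 * 7^1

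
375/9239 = 375/9239 = 0.04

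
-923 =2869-3792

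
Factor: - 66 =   -  2^1 *3^1 * 11^1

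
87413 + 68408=155821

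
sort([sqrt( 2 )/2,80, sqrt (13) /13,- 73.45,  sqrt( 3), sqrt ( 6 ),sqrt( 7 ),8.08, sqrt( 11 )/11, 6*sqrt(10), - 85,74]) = [ - 85 , - 73.45, sqrt ( 13)/13, sqrt (11 ) /11, sqrt( 2)/2,  sqrt( 3 ),sqrt(6), sqrt( 7 ) , 8.08,6*sqrt( 10),74, 80 ]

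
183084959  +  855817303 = 1038902262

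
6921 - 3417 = 3504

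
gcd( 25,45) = 5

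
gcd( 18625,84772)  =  1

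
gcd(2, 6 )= 2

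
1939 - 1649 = 290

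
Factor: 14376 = 2^3*3^1*599^1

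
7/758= 7/758 = 0.01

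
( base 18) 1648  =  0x1EB0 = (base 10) 7856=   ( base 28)A0G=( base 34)6R2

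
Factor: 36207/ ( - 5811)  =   - 3^4*13^( - 1) = - 81/13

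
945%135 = 0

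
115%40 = 35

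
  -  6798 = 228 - 7026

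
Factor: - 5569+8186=2617 = 2617^1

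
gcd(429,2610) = 3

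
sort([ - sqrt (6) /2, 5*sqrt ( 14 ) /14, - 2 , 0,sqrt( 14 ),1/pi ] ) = [-2,-sqrt( 6) /2, 0, 1/pi , 5*sqrt(14) /14,sqrt(14) ] 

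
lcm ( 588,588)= 588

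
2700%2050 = 650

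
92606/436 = 46303/218 = 212.40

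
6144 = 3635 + 2509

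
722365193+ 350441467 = 1072806660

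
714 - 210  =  504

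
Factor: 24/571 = 2^3 * 3^1*571^ (  -  1 )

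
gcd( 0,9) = 9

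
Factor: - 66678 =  - 2^1 * 3^1*11113^1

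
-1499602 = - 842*1781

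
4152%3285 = 867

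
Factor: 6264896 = 2^6 * 11^2 * 809^1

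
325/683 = 325/683 = 0.48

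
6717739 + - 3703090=3014649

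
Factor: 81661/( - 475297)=-127^1*643^1 * 475297^( - 1)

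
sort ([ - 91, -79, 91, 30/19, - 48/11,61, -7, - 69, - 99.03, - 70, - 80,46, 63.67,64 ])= [ - 99.03, - 91, - 80 , - 79, - 70, - 69, - 7, - 48/11,30/19, 46,61, 63.67, 64,91]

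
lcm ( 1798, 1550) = 44950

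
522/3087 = 58/343 = 0.17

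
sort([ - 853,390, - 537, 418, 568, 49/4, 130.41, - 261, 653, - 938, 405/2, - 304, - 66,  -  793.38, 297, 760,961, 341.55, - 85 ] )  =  [ - 938, - 853, - 793.38 , - 537,  -  304,-261,  -  85, - 66,49/4,  130.41, 405/2, 297, 341.55,390, 418  ,  568,653, 760,  961] 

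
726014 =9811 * 74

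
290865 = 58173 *5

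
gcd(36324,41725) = 1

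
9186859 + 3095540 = 12282399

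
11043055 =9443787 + 1599268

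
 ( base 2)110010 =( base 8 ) 62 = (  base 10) 50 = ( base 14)38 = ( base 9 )55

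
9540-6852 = 2688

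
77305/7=77305/7 = 11043.57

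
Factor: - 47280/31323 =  - 80/53 = - 2^4*5^1*53^( - 1)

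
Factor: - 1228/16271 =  - 4/53 = - 2^2*53^( - 1) 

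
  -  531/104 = -531/104 = -5.11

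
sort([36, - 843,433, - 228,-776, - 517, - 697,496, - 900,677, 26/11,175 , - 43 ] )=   [ - 900 , - 843, - 776, - 697,-517, -228 ,  -  43,26/11,  36 , 175, 433,  496,677]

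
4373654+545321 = 4918975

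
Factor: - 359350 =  - 2^1*5^2*7187^1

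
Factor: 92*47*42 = 2^3*3^1*7^1 * 23^1*47^1= 181608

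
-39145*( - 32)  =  1252640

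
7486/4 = 3743/2 = 1871.50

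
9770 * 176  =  1719520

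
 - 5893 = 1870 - 7763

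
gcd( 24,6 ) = 6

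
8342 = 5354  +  2988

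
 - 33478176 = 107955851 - 141434027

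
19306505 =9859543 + 9446962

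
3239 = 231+3008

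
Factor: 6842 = 2^1*11^1  *  311^1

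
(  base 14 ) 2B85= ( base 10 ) 7761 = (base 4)1321101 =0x1e51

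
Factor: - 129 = -3^1* 43^1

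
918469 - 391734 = 526735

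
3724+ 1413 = 5137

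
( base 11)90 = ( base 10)99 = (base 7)201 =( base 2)1100011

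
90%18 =0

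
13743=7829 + 5914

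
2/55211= 2/55211 = 0.00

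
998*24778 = 24728444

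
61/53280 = 61/53280 = 0.00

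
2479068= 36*68863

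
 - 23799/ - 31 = 767 + 22/31 =767.71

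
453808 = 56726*8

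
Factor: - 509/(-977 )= 509^1 *977^(-1) 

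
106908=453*236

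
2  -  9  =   - 7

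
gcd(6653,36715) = 1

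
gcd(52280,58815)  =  6535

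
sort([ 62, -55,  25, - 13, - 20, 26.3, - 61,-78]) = [ - 78, - 61, - 55, - 20, - 13,25,26.3, 62]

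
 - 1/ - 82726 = 1/82726= 0.00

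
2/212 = 1/106 = 0.01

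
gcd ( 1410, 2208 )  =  6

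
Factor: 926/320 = 2^( - 5)*5^( - 1 )*463^1 = 463/160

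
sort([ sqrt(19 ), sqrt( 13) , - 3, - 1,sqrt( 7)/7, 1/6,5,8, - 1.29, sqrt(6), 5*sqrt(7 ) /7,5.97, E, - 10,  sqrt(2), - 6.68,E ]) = [ - 10,- 6.68, - 3, - 1.29, - 1,1/6,sqrt( 7 )/7,sqrt( 2),5 *sqrt ( 7 )/7,sqrt( 6),  E, E, sqrt( 13), sqrt( 19),5,5.97,8 ] 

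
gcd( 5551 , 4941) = 61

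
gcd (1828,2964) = 4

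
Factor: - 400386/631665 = -133462/210555 = -2^1*3^( - 2 ) * 5^( - 1 )* 7^1*4679^ ( - 1)*9533^1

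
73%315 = 73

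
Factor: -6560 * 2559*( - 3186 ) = 53483509440 = 2^6*3^4*5^1*41^1*59^1*853^1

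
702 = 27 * 26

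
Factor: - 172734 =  - 2^1 * 3^1*28789^1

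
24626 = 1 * 24626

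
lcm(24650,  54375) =1848750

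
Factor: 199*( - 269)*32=- 2^5*199^1*269^1 = -1712992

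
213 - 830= - 617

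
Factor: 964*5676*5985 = 2^4*3^3*5^1*7^1*11^1*19^1*43^1*241^1 = 32747909040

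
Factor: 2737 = 7^1*17^1*23^1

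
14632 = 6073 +8559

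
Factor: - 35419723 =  - 1151^1*30773^1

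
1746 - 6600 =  - 4854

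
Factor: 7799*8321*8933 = 579711313907 = 11^1*53^1 * 157^1 * 709^1*8933^1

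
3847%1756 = 335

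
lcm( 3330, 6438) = 96570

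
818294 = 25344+792950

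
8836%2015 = 776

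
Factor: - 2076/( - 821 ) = 2^2 * 3^1* 173^1*821^ ( - 1 )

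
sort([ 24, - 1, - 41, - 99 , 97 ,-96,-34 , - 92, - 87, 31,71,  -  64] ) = [ - 99 ,- 96,-92, - 87,  -  64 , - 41, - 34, - 1,24, 31,71, 97 ] 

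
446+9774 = 10220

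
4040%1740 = 560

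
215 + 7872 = 8087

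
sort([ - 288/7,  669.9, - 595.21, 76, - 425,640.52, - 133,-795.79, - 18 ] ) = [ - 795.79,-595.21, -425, - 133, - 288/7  , - 18,76 , 640.52,669.9 ] 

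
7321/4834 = 1 + 2487/4834 = 1.51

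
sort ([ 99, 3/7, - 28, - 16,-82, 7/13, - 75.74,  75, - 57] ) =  [ - 82, - 75.74, - 57, - 28, - 16,3/7, 7/13, 75,99] 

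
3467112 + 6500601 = 9967713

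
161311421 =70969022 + 90342399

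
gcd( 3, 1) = 1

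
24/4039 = 24/4039 = 0.01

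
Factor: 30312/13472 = 9/4 = 2^( - 2 )*3^2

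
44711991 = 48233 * 927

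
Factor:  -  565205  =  -5^1*113041^1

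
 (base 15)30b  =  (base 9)842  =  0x2ae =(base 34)k6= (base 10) 686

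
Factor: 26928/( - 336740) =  - 6732/84185 = - 2^2 *3^2*5^( - 1)*11^1*17^1*113^( - 1)*149^( - 1 ) 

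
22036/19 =22036/19 = 1159.79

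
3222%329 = 261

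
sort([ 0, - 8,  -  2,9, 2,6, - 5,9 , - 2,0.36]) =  [ - 8,-5, - 2, -2,0,0.36,2,6, 9, 9]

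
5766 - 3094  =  2672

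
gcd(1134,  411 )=3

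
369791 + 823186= 1192977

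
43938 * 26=1142388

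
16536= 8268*2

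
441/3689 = 63/527 = 0.12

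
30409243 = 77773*391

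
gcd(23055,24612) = 3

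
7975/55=145=145.00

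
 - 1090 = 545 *( - 2 )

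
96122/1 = 96122 = 96122.00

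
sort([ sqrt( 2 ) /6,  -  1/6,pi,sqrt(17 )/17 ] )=[ - 1/6, sqrt( 2)/6, sqrt(17 ) /17, pi ] 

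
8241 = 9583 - 1342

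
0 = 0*9593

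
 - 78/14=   -  6+3/7 = - 5.57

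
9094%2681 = 1051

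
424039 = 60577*7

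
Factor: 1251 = 3^2*139^1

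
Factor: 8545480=2^3*5^1 * 213637^1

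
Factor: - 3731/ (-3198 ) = 7/6 = 2^ (-1)*3^( - 1 )*7^1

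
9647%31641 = 9647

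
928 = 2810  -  1882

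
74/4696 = 37/2348 = 0.02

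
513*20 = 10260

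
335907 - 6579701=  - 6243794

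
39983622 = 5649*7078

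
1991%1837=154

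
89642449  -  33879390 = 55763059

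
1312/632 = 2  +  6/79= 2.08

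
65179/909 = 65179/909 = 71.70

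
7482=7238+244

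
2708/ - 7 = - 387  +  1/7=-  386.86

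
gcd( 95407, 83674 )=1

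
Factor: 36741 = 3^1*37^1 * 331^1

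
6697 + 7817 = 14514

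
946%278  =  112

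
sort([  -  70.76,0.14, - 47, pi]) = [ -70.76, - 47,0.14, pi]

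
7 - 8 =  - 1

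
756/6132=9/73  =  0.12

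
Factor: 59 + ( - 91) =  - 2^5 = - 32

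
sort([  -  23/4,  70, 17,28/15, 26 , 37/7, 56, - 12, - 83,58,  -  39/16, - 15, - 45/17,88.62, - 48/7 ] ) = [ - 83,-15, - 12, - 48/7,  -  23/4,-45/17 , - 39/16,28/15 , 37/7, 17, 26, 56, 58, 70,88.62 ]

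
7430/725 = 10 + 36/145 = 10.25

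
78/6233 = 78/6233  =  0.01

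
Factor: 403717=403717^1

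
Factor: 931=7^2*19^1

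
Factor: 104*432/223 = 44928/223 = 2^7 * 3^3*13^1*223^( - 1)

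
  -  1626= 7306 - 8932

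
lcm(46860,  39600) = 2811600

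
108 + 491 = 599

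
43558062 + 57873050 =101431112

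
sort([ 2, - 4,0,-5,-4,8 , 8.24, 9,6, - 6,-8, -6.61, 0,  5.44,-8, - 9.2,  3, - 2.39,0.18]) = [-9.2 ,  -  8, - 8, - 6.61, - 6,-5,-4, - 4,-2.39,0, 0,  0.18, 2, 3,  5.44, 6  ,  8, 8.24,9] 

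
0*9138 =0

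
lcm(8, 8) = 8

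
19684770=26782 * 735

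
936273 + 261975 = 1198248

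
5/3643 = 5/3643 = 0.00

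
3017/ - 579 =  - 3017/579 = -5.21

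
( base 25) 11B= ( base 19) 1ff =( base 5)10121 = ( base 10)661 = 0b1010010101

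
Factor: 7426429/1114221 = 3^(-1)*101^1*137^( - 1)*2711^( - 1 )*73529^1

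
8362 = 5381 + 2981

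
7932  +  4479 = 12411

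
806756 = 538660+268096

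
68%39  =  29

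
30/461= 30/461  =  0.07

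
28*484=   13552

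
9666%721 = 293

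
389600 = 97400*4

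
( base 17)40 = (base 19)3b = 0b1000100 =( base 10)68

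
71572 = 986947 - 915375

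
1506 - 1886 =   -  380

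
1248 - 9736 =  - 8488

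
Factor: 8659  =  7^1*1237^1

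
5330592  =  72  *74036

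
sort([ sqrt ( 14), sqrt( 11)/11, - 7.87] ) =[ - 7.87,sqrt(11) /11, sqrt(14 )]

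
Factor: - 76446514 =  - 2^1*37^1*1033061^1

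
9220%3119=2982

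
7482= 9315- 1833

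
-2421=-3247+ 826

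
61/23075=61/23075 = 0.00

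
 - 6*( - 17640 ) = 105840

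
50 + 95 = 145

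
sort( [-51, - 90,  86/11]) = [ - 90, - 51, 86/11] 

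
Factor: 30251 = 13^2 *179^1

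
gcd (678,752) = 2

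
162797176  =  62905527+99891649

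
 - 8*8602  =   - 68816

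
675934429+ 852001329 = 1527935758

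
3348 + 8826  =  12174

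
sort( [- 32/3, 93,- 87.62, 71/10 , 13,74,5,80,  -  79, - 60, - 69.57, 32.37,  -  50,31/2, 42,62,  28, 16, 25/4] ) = [ - 87.62, - 79, - 69.57  , -60, - 50, - 32/3,5, 25/4,71/10,  13, 31/2,16, 28, 32.37, 42 , 62, 74, 80,93]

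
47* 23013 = 1081611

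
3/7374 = 1/2458 = 0.00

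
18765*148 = 2777220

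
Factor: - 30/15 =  - 2^1 = - 2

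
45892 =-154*(-298)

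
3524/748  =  4+133/187 = 4.71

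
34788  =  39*892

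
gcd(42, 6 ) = 6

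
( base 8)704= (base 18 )172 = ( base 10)452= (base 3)121202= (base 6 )2032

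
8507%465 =137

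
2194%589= 427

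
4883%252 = 95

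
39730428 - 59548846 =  - 19818418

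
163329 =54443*3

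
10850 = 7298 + 3552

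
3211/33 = 97+10/33 = 97.30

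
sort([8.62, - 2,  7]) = [-2,7,8.62]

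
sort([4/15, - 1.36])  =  [ - 1.36,  4/15]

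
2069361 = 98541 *21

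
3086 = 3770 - 684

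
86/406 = 43/203 = 0.21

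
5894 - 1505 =4389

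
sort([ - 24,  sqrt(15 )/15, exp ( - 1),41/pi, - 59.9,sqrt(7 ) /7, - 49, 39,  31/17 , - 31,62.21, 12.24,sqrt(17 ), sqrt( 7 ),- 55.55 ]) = [ - 59.9, - 55.55, - 49, - 31, - 24, sqrt(15) /15,exp( - 1 ), sqrt(7)/7 , 31/17,  sqrt (7), sqrt(17), 12.24, 41/pi , 39, 62.21 ]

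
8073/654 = 12 + 75/218 = 12.34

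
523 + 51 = 574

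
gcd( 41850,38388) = 6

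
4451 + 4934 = 9385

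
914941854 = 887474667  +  27467187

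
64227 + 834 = 65061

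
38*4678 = 177764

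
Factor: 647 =647^1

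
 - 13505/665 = - 2701/133 =- 20.31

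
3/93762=1/31254 = 0.00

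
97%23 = 5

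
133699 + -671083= -537384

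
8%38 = 8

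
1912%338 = 222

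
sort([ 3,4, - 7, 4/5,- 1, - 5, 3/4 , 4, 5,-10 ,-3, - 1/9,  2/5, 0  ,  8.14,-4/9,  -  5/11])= [-10, - 7, - 5,-3,  -  1,-5/11 , - 4/9,-1/9 , 0, 2/5, 3/4, 4/5, 3 , 4, 4,5, 8.14]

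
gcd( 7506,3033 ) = 9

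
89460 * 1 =89460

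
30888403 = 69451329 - 38562926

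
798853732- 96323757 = 702529975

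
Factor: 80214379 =7^1*11459197^1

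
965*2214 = 2136510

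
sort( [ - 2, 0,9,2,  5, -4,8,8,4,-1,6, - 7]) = [ - 7 , - 4,-2, -1,0 , 2,4,5 , 6,8, 8, 9 ]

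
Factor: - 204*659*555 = - 2^2*3^2*5^1*17^1*37^1*659^1 = - 74611980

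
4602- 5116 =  - 514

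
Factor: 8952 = 2^3*3^1 * 373^1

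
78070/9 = 8674 + 4/9 = 8674.44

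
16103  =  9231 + 6872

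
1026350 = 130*7895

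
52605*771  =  40558455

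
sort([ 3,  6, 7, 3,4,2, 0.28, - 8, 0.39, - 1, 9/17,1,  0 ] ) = [-8,-1,0,0.28,0.39, 9/17,  1,2, 3,3, 4,6, 7 ]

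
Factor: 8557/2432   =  2^ (-7 )*19^ (  -  1 )*43^1*199^1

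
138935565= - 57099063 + 196034628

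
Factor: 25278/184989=22/161 = 2^1*7^( - 1 )*11^1*23^( - 1)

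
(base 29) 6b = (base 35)5a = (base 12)135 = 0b10111001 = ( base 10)185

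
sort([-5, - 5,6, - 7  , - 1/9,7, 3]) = [-7, - 5, - 5, - 1/9, 3,6,7 ] 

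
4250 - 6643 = -2393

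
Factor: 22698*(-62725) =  - 2^1*3^2 * 5^2 * 13^2*97^1*193^1= - 1423732050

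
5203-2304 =2899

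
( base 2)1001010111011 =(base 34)451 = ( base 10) 4795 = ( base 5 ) 123140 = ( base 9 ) 6517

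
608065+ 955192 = 1563257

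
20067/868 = 23 + 103/868 =23.12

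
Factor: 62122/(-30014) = -43^(-1)*89^1=- 89/43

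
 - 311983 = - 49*6367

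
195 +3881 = 4076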